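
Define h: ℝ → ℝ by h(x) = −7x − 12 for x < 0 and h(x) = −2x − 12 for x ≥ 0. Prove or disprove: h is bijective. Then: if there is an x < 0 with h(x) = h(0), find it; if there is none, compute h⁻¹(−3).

Both pieces are strictly decreasing (slopes −7 and −2), so each is injective on its own interval.
The left piece maps (−∞, 0) onto (−12, ∞); the right piece maps [0, ∞) onto (−∞, −12].
Since −12 = −12, the images partition ℝ: h is injective and surjective, hence bijective.
Because the two images are disjoint, no x < 0 has h(x) = h(0), so we compute h⁻¹(−3): −3 lies in (−12, ∞), so solve −7x − 12 = −3: x = (−3 + 12)/(−7) = −9/7.

-9/7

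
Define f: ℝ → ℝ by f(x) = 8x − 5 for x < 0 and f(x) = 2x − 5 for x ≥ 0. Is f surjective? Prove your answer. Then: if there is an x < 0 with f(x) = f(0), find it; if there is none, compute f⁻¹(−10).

Both pieces are strictly increasing (slopes 8 and 2), so each is injective on its own interval.
The left piece maps (−∞, 0) onto (−∞, −5); the right piece maps [0, ∞) onto [−5, ∞).
These images together cover ℝ, so f is surjective.
Because the two images are disjoint, no x < 0 has f(x) = f(0), so we compute f⁻¹(−10): −10 lies in (−∞, −5), so solve 8x − 5 = −10: x = (−10 + 5)/8 = −5/8.

-5/8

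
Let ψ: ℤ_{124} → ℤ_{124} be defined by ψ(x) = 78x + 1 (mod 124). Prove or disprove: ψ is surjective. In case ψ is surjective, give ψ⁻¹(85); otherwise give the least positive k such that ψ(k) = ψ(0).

Since gcd(78, 124) = 2, we have 78x ≡ 0 (mod 2) for all x, so ψ(x) ≡ 1 (mod 2).
But 0 ≢ 1 (mod 2), so 0 ∈ ℤ_{124} has no preimage. Therefore ψ is not surjective.
Since ψ is not surjective, we find the least positive k with ψ(k) = ψ(0): this means 78k ≡ 0 (mod 124), i.e. 124 ∣ 78k. Since gcd(78, 124) = 2, dividing through by 2 this holds exactly when 62 ∣ 39k, and as gcd(39, 62) = 1, exactly when 62 ∣ k.
The smallest positive such k is 62.

62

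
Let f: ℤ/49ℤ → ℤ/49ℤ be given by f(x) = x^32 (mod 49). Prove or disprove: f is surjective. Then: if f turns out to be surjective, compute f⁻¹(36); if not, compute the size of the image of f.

22

f(0) = 0^32 = 0.
f(7): Repeated squaring mod 49: 7^1 ≡ 7, 7^2 ≡ 7² = 49 ≡ 0, 7^4 ≡ 0² = 0, 7^8 ≡ 0² = 0, 7^16 ≡ 0² = 0, 7^32 ≡ 0² = 0. So 7^32 ≡ 0 (mod 49).
So f(0) = f(7) = 0 while 0 ≠ 7, so f is not injective.
A non-injective map from the 49-element set ℤ/49ℤ to itself takes at most 48 distinct values, so it cannot be surjective. Hence f is not surjective.
Since f is not surjective, we determine |image(f)|. Computing x^32 mod 49 for each x (by repeated squaring, reducing mod 49 at every step), the values f(0), f(1), …, f(48) are: 0, 1, 39, 37, 2, 32, 22, 0, 29, 46, 23, 16, 25, 43, 0, 8, 4, 9, 30, 18, 15, 0, 36, 11, 44, 44, 11, 36, 0, 15, 18, 30, 9, 4, 8, 0, 43, 25, 16, 23, 46, 29, 0, 22, 32, 2, 37, 39, 1.
The distinct values are {0, 1, 2, 4, 8, 9, 11, 15, 16, 18, 22, 23, 25, 29, 30, 32, 36, 37, 39, 43, 44, 46}; there are 22 of them.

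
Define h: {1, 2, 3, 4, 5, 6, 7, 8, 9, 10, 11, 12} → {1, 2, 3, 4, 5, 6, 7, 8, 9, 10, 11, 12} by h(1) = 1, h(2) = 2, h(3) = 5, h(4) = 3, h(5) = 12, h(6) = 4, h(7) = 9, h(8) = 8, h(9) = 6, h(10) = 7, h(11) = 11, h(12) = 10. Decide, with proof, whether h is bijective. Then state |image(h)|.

12

The values 1, 2, 5, 3, 12, 4, 9, 8, 6, 7, 11, 10 are a permutation of {1, 2, 3, 4, 5, 6, 7, 8, 9, 10, 11, 12}: each element appears exactly once.
So h is injective and surjective, hence bijective.
The image of h is {1, 2, 3, 4, 5, 6, 7, 8, 9, 10, 11, 12}, which has 12 elements.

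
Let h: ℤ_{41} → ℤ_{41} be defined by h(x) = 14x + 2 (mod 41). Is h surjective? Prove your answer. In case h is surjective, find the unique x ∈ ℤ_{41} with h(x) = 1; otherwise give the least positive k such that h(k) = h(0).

Since gcd(14, 41) = 1, 14 is invertible modulo 41. Euclid's algorithm: 41 = 2·14 + 13, 14 = 1·13 + 1; back-substituting gives 1 = 3·14 − 1·41, so 14⁻¹ ≡ 3 (mod 41).
For any y ∈ ℤ_{41}, x = 3(y − 2) mod 41 satisfies h(x) = 14·3(y − 2) + 2 ≡ y (since 14·3 ≡ 1 mod 41). So every y has a preimage.
Thus h is surjective.
Since h is surjective, we compute h⁻¹(1): solve 14x + 2 ≡ 1 (mod 41), i.e. 14x ≡ 40 (mod 41).
Multiplying by 14⁻¹ = 3 gives x ≡ 3·40 = 120 = 2·41 + 38 ≡ 38 (mod 41).
Check: h(38) = 14·38 + 2 = 534 = 13·41 + 1 ≡ 1 (mod 41).

38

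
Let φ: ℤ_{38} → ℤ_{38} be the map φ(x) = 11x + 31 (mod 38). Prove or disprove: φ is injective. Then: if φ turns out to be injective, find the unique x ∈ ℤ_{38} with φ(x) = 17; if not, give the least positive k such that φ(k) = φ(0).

16

If φ(u) = φ(v), then 11u ≡ 11v (mod 38). Because gcd(11, 38) = 1, we may cancel 11 to get u ≡ v (mod 38).
Therefore φ is injective.
We now compute 11⁻¹ mod 38 explicitly. Euclid's algorithm: 38 = 3·11 + 5, 11 = 2·5 + 1; back-substituting gives 1 = 7·11 − 2·38, so 11⁻¹ ≡ 7 (mod 38).
Since φ is injective, we find φ⁻¹(17): we need 11x ≡ 17 − 31 ≡ 24 (mod 38). Using 11⁻¹ = 7: x ≡ 7·24 = 168 = 4·38 + 16, so x = 16.
Check: φ(16) = 11·16 + 31 = 207 = 5·38 + 17 ≡ 17 (mod 38).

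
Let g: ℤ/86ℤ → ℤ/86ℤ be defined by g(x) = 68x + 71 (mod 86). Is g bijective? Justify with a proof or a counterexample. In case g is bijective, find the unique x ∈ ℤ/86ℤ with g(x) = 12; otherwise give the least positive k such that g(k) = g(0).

43

Recall: g is injective if g(u) = g(v) implies u = v.
We have gcd(68, 86) = 2 > 1. Taking u = 0 and v = 43: g(0) = 71 and g(43) = 68·43 + 71 = 2995 ≡ 71 (mod 86).
So g(0) = g(43) while 0 ≠ 43, hence g is not injective, hence not bijective.
Since g is not bijective, we find the least positive k with g(k) = g(0): this means 68k ≡ 0 (mod 86), i.e. 86 ∣ 68k. Since gcd(68, 86) = 2, dividing through by 2 this holds exactly when 43 ∣ 34k, and as gcd(34, 43) = 1, exactly when 43 ∣ k.
The smallest positive such k is 43.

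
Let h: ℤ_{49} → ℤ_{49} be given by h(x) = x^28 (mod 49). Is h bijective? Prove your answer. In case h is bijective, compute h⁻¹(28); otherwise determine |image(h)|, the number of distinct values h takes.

h(3): Repeated squaring mod 49: 3^1 ≡ 3, 3^2 ≡ 3² = 9, 3^4 ≡ 9² = 81 ≡ 32, 3^8 ≡ 32² = 1024 ≡ 44, 3^16 ≡ 44² = 1936 ≡ 25. Since 28 = 16 + 8 + 4, 3^28 ≡ 25·44·32: 25·44 = 1100 ≡ 22, then 22·32 = 704 ≡ 18. So 3^28 ≡ 18 (mod 49).
h(4): Repeated squaring mod 49: 4^1 ≡ 4, 4^2 ≡ 4² = 16, 4^4 ≡ 16² = 256 ≡ 11, 4^8 ≡ 11² = 121 ≡ 23, 4^16 ≡ 23² = 529 ≡ 39. Since 28 = 16 + 8 + 4, 4^28 ≡ 39·23·11: 39·23 = 897 ≡ 15, then 15·11 = 165 ≡ 18. So 4^28 ≡ 18 (mod 49).
So h(3) = h(4) = 18 while 3 ≠ 4, thus h is not injective, hence not bijective.
Since h is not bijective, we determine |image(h)|. Computing x^28 mod 49 for each x (by repeated squaring, reducing mod 49 at every step), the values h(0), h(1), …, h(48) are: 0, 1, 30, 18, 18, 30, 1, 0, 1, 30, 18, 18, 30, 1, 0, 1, 30, 18, 18, 30, 1, 0, 1, 30, 18, 18, 30, 1, 0, 1, 30, 18, 18, 30, 1, 0, 1, 30, 18, 18, 30, 1, 0, 1, 30, 18, 18, 30, 1.
The distinct values are {0, 1, 18, 30}; there are 4 of them.

4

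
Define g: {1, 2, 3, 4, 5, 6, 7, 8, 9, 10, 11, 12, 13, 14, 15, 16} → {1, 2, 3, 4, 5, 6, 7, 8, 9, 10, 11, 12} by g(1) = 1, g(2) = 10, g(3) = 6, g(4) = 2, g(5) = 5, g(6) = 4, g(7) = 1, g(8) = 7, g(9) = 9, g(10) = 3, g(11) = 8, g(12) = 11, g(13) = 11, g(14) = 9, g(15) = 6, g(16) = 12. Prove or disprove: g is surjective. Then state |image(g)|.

Every element of the codomain has a preimage: 1 = g(1), 2 = g(4), 3 = g(10), 4 = g(6), 5 = g(5), 6 = g(3), 7 = g(8), 8 = g(11), 9 = g(9), 10 = g(2), 11 = g(12), 12 = g(16).
So g is surjective.
The image of g is {1, 2, 3, 4, 5, 6, 7, 8, 9, 10, 11, 12}, which has 12 elements.

12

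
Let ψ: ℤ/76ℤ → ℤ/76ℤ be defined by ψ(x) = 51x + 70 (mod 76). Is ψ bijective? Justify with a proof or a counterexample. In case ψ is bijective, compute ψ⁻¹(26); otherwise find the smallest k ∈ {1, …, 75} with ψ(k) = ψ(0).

20

Suppose ψ(a) = ψ(b) in ℤ/76ℤ. Then 51a + 70 ≡ 51b + 70 (mod 76), so 51(a − b) ≡ 0 (mod 76).
Since gcd(51, 76) = 1, 51 is invertible modulo 76, hence a − b ≡ 0 (mod 76), i.e. a = b.
We now compute 51⁻¹ mod 76 explicitly. Euclid's algorithm: 76 = 1·51 + 25, 51 = 2·25 + 1; back-substituting gives 1 = 3·51 − 2·76, so 51⁻¹ ≡ 3 (mod 76).
For any y ∈ ℤ/76ℤ, x = 3(y − 70) mod 76 satisfies ψ(x) = 51·3(y − 70) + 70 ≡ y (since 51·3 ≡ 1 mod 76). So every y has a preimage.
Therefore ψ is bijective.
Since ψ is bijective, we compute ψ⁻¹(26): solve 51x + 70 ≡ 26 (mod 76), i.e. 51x ≡ 32 (mod 76).
Multiplying by 51⁻¹ = 3 gives x ≡ 3·32 = 96 = 1·76 + 20 ≡ 20 (mod 76).
Check: ψ(20) = 51·20 + 70 = 1090 = 14·76 + 26 ≡ 26 (mod 76).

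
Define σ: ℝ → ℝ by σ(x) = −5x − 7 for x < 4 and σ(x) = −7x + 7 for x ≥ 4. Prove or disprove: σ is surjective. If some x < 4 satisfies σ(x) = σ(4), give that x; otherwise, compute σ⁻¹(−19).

14/5

Both pieces are strictly decreasing (slopes −5 and −7), so each is injective on its own interval.
The left piece maps (−∞, 4) onto (−27, ∞); the right piece maps [4, ∞) onto (−∞, −21].
The union (−27, ∞) ∪ (−∞, −21] covers ℝ, so σ is surjective.
For the follow-up: the images overlap, so an x < 4 with σ(x) = σ(4) exists. σ(4) = −21; solving −5x − 7 = −21 for x < 4 gives x = (−21 + 7)/(−5) = 14/5.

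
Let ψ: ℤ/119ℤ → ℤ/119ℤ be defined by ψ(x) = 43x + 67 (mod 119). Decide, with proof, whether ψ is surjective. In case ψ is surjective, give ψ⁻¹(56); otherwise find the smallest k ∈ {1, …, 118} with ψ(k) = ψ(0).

Since gcd(43, 119) = 1, 43 is invertible modulo 119. Euclid's algorithm: 119 = 2·43 + 33, 43 = 1·33 + 10, 33 = 3·10 + 3, 10 = 3·3 + 1; back-substituting gives 1 = 36·43 − 13·119, so 43⁻¹ ≡ 36 (mod 119).
Then y ↦ 36(y − 67) is a two-sided inverse to ψ, so every y ∈ ℤ/119ℤ has a preimage.
Thus ψ is surjective.
Since ψ is surjective, we compute ψ⁻¹(56): solve 43x + 67 ≡ 56 (mod 119), i.e. 43x ≡ 108 (mod 119).
Multiplying by 43⁻¹ = 36 gives x ≡ 36·108 = 3888 = 32·119 + 80 ≡ 80 (mod 119).
Check: ψ(80) = 43·80 + 67 = 3507 = 29·119 + 56 ≡ 56 (mod 119).

80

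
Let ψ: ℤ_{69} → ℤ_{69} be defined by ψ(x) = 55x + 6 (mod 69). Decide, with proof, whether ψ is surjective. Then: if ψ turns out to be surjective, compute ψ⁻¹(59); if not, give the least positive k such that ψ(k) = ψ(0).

Since gcd(55, 69) = 1, 55 is invertible modulo 69. Euclid's algorithm: 69 = 1·55 + 14, 55 = 3·14 + 13, 14 = 1·13 + 1; back-substituting gives 1 = 64·55 − 51·69, so 55⁻¹ ≡ 64 (mod 69).
For any y ∈ ℤ_{69}, x = 64(y − 6) mod 69 satisfies ψ(x) = 55·64(y − 6) + 6 ≡ y (since 55·64 ≡ 1 mod 69). So every y has a preimage.
Thus ψ is surjective.
Since ψ is surjective, we find ψ⁻¹(59): we need 55x ≡ 59 − 6 ≡ 53 (mod 69). Using 55⁻¹ = 64: x ≡ 64·53 = 3392 = 49·69 + 11, so x = 11.
Check: ψ(11) = 55·11 + 6 = 611 = 8·69 + 59 ≡ 59 (mod 69).

11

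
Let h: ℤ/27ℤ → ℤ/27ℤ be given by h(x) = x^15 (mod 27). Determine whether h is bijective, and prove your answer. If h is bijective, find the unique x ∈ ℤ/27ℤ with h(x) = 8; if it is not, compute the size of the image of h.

h(0) = 0^15 = 0.
h(3): Repeated squaring mod 27: 3^1 ≡ 3, 3^2 ≡ 3² = 9, 3^4 ≡ 9² = 81 ≡ 0, 3^8 ≡ 0² = 0. Since 15 = 8 + 4 + 2 + 1, 3^15 ≡ 0·0·9·3: 0·0 = 0, then 0·9 = 0, then 0·3 = 0. So 3^15 ≡ 0 (mod 27).
So h(0) = h(3) = 0 while 0 ≠ 3, therefore h is not injective, hence not bijective.
Since h is not bijective, we determine |image(h)|. Computing x^15 mod 27 for each x (by repeated squaring, reducing mod 27 at every step), the values h(0), h(1), …, h(26) are: 0, 1, 17, 0, 19, 8, 0, 10, 26, 0, 1, 17, 0, 19, 8, 0, 10, 26, 0, 1, 17, 0, 19, 8, 0, 10, 26.
The distinct values are {0, 1, 8, 10, 17, 19, 26}; there are 7 of them.

7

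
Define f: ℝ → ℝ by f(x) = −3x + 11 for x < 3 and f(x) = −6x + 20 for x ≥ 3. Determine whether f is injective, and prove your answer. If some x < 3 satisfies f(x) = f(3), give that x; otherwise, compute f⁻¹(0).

Both pieces are strictly decreasing (slopes −3 and −6), so each is injective on its own interval.
The left piece maps (−∞, 3) onto (2, ∞); the right piece maps [3, ∞) onto (−∞, 2].
These images are disjoint, so no value is attained by both pieces. Therefore f is injective.
Because the two images are disjoint, no x < 3 has f(x) = f(3), so we compute f⁻¹(0): 0 lies in (−∞, 2], so solve −6x + 20 = 0: x = (0 − 20)/(−6) = 10/3.

10/3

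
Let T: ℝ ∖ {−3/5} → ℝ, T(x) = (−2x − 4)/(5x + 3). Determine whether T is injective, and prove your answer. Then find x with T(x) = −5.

Suppose T(x_1) = T(x_2). Cross-multiplying: (−2x_1 − 4)(5x_2 + 3) = (−2x_2 − 4)(5x_1 + 3).
Expanding both sides and cancelling the symmetric terms leaves 14·(x_1 − x_2) = 0. Since 14 ≠ 0, x_1 = x_2. So T is injective.
Solving T(x) = −5: cross-multiplying gives −2x − 4 = −5(5x + 3), which rearranges to 23x = −11, so x = −11/23.

-11/23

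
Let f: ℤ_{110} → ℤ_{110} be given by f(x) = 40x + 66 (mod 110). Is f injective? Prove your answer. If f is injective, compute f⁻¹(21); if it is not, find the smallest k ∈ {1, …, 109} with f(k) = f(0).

We have gcd(40, 110) = 10 > 1. Taking s = 0 and t = 11: f(0) = 66 and f(11) = 40·11 + 66 = 506 ≡ 66 (mod 110).
So f(0) = f(11) while 0 ≠ 11, so f is not injective.
Since f is not injective, we find the least positive k with f(k) = f(0): this means 40k ≡ 0 (mod 110), i.e. 110 ∣ 40k. Since gcd(40, 110) = 10, dividing through by 10 this holds exactly when 11 ∣ 4k, and as gcd(4, 11) = 1, exactly when 11 ∣ k.
The smallest positive such k is 11.

11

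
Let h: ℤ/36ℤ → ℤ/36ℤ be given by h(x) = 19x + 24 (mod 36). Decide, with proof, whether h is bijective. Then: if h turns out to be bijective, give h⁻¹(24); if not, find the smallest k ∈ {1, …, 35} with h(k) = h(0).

If h(s) = h(t), then 19s ≡ 19t (mod 36). Because gcd(19, 36) = 1, we may cancel 19 to get s ≡ t (mod 36).
We now compute 19⁻¹ mod 36 explicitly. Euclid's algorithm: 36 = 1·19 + 17, 19 = 1·17 + 2, 17 = 8·2 + 1; back-substituting gives 1 = 19·19 − 10·36, so 19⁻¹ ≡ 19 (mod 36).
Then y ↦ 19(y − 24) is a two-sided inverse to h, so every y ∈ ℤ/36ℤ has a preimage.
Therefore h is bijective.
Since h is bijective, we compute h⁻¹(24): solve 19x + 24 ≡ 24 (mod 36), i.e. 19x ≡ 0 (mod 36).
Multiplying by 19⁻¹ = 19 gives x ≡ 19·0 = 0 ≡ 0 (mod 36).
Check: h(0) = 19·0 + 24 = 24 ≡ 24 (mod 36).

0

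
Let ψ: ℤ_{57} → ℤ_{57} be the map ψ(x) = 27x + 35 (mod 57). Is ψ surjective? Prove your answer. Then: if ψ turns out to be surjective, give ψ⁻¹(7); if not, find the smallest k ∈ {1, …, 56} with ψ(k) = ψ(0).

19

Since gcd(27, 57) = 3, we have 27x ≡ 0 (mod 3) for all x, so ψ(x) ≡ 2 (mod 3).
But 0 ≢ 2 (mod 3), so 0 ∈ ℤ_{57} has no preimage. So ψ is not surjective.
Since ψ is not surjective, we find the least positive k with ψ(k) = ψ(0): this means 27k ≡ 0 (mod 57), i.e. 57 ∣ 27k. Since gcd(27, 57) = 3, dividing through by 3 this holds exactly when 19 ∣ 9k, and as gcd(9, 19) = 1, exactly when 19 ∣ k.
The smallest positive such k is 19.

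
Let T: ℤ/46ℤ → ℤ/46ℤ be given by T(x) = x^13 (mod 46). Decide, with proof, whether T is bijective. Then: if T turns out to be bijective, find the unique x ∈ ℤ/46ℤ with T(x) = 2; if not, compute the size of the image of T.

18

Computing x^13 mod 46 for each x (by repeated squaring, reducing mod 46 at every step), the values T(0), T(1), …, T(45) are: 0, 1, 4, 9, 16, 21, 36, 43, 18, 35, 38, 17, 6, 31, 34, 5, 26, 33, 2, 7, 14, 19, 22, 23, 24, 27, 32, 39, 44, 13, 20, 41, 12, 15, 40, 29, 8, 11, 28, 3, 10, 25, 30, 37, 42, 45.
Every element of ℤ/46ℤ appears exactly once in this list, so T is a bijection, and in particular bijective.
Since T is bijective, we read off the preimage of 2 from the same table: T(18) = 2, so T⁻¹(2) = 18.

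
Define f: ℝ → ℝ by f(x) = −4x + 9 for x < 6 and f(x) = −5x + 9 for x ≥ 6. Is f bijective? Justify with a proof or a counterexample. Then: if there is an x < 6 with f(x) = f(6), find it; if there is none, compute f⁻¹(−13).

11/2

Both pieces are strictly decreasing (slopes −4 and −5), so each is injective on its own interval.
The left piece maps (−∞, 6) onto (−15, ∞); the right piece maps [6, ∞) onto (−∞, −21].
The images leave a gap (−15 has no preimage), so f is not surjective, hence not bijective.
Because the two images are disjoint, no x < 6 has f(x) = f(6), so we compute f⁻¹(−13): −13 lies in (−15, ∞), so solve −4x + 9 = −13: x = (−13 − 9)/(−4) = 11/2.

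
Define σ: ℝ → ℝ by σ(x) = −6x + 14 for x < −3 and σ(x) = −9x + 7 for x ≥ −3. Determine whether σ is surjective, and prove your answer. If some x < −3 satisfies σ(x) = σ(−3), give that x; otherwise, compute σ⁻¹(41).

-10/3

Both pieces are strictly decreasing (slopes −6 and −9), so each is injective on its own interval.
The left piece maps (−∞, −3) onto (32, ∞); the right piece maps [−3, ∞) onto (−∞, 34].
The union (32, ∞) ∪ (−∞, 34] covers ℝ, so σ is surjective.
For the follow-up: the images overlap, so an x < −3 with σ(x) = σ(−3) exists. σ(−3) = 34; solving −6x + 14 = 34 for x < −3 gives x = (34 − 14)/(−6) = −10/3.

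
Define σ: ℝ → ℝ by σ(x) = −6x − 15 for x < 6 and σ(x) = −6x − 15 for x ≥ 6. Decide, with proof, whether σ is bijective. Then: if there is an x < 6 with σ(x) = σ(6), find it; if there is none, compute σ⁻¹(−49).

17/3

Both pieces are strictly decreasing (slopes −6 and −6), so each is injective on its own interval.
The left piece maps (−∞, 6) onto (−51, ∞); the right piece maps [6, ∞) onto (−∞, −51].
Since −51 = −51, the images partition ℝ: σ is injective and surjective, hence bijective.
Because the two images are disjoint, no x < 6 has σ(x) = σ(6), so we compute σ⁻¹(−49): −49 lies in (−51, ∞), so solve −6x − 15 = −49: x = (−49 + 15)/(−6) = 17/3.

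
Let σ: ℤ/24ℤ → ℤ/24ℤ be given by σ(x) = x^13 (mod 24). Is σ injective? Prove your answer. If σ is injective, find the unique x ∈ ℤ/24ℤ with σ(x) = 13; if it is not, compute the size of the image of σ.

σ(0) = 0^13 = 0.
σ(6): Repeated squaring mod 24: 6^1 ≡ 6, 6^2 ≡ 6² = 36 ≡ 12, 6^4 ≡ 12² = 144 ≡ 0, 6^8 ≡ 0² = 0. Since 13 = 8 + 4 + 1, 6^13 ≡ 0·0·6: 0·0 = 0, then 0·6 = 0. So 6^13 ≡ 0 (mod 24).
So σ(0) = σ(6) = 0 while 0 ≠ 6, hence σ is not injective.
Since σ is not injective, we determine |image(σ)|. Computing x^13 mod 24 for each x (by repeated squaring, reducing mod 24 at every step), the values σ(0), σ(1), …, σ(23) are: 0, 1, 8, 3, 16, 5, 0, 7, 8, 9, 16, 11, 0, 13, 8, 15, 16, 17, 0, 19, 8, 21, 16, 23.
The distinct values are {0, 1, 3, 5, 7, 8, 9, 11, 13, 15, 16, 17, 19, 21, 23}; there are 15 of them.

15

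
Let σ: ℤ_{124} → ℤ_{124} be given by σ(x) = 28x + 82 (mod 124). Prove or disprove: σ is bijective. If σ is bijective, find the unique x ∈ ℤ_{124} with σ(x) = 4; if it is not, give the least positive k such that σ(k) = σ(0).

31

We have gcd(28, 124) = 4 > 1. Taking x_1 = 0 and x_2 = 31: σ(0) = 82 and σ(31) = 28·31 + 82 = 950 ≡ 82 (mod 124).
So σ(0) = σ(31) while 0 ≠ 31, therefore σ is not injective, hence not bijective.
Since σ is not bijective, we find the least positive k with σ(k) = σ(0): this means 28k ≡ 0 (mod 124), i.e. 124 ∣ 28k. Since gcd(28, 124) = 4, dividing through by 4 this holds exactly when 31 ∣ 7k, and as gcd(7, 31) = 1, exactly when 31 ∣ k.
The smallest positive such k is 31.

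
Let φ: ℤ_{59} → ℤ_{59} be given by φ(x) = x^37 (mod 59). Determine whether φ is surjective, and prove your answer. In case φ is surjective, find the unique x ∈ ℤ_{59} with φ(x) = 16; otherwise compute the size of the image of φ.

Since 59 is prime, the nonzero elements of ℤ_{59} form a cyclic group of order 58.
As gcd(37, 58) = 1, raising to the 37th power is a bijection on this group: if x_1^37 ≡ x_2^37 then (x_1x_2^{−1})^37 = 1, and the only element of order dividing gcd(37, 58) = 1 is 1, so x_1 = x_2.
With φ(0) = 0 this makes φ injective on all of ℤ_{59}, hence bijective (finite equal-size domain and codomain). In particular φ is surjective.
Since φ is surjective, we find the preimage of 16. The inverse of x ↦ x^37 on (ℤ_{59})^× is x ↦ x^11, because 37·11 = 407 = 7·58 + 1 ≡ 1 (mod 58) and x^{58} = 1 for x ≠ 0 (Fermat). So φ⁻¹(16) = 16^11 mod 59.
Repeated squaring mod 59: 16^1 ≡ 16, 16^2 ≡ 16² = 256 ≡ 20, 16^4 ≡ 20² = 400 ≡ 46, 16^8 ≡ 46² = 2116 ≡ 51. Since 11 = 8 + 2 + 1, 16^11 ≡ 51·20·16: 51·20 = 1020 ≡ 17, then 17·16 = 272 ≡ 36. So 16^11 ≡ 36 (mod 59).
Hence φ⁻¹(16) = 36.

36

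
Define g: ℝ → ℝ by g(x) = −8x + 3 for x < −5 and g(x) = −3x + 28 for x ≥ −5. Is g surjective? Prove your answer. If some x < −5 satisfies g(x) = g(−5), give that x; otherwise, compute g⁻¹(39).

Both pieces are strictly decreasing (slopes −8 and −3), so each is injective on its own interval.
The left piece maps (−∞, −5) onto (43, ∞); the right piece maps [−5, ∞) onto (−∞, 43].
These images together cover ℝ, so g is surjective.
Because the two images are disjoint, no x < −5 has g(x) = g(−5), so we compute g⁻¹(39): 39 lies in (−∞, 43], so solve −3x + 28 = 39: x = (39 − 28)/(−3) = −11/3.

-11/3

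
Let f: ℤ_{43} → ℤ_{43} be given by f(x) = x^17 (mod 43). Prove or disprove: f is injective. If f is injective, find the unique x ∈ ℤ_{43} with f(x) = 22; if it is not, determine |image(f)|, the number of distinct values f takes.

Since 43 is prime, the nonzero elements of ℤ_{43} form a cyclic group of order 42.
As gcd(17, 42) = 1, raising to the 17th power is a bijection on this group: if s^17 ≡ t^17 then (st^{−1})^17 = 1, and the only element of order dividing gcd(17, 42) = 1 is 1, so s = t.
With f(0) = 0 this makes f injective on all of ℤ_{43}, hence bijective (finite equal-size domain and codomain). In particular f is injective.
Since f is injective, we find the preimage of 22. The inverse of x ↦ x^17 on (ℤ_{43})^× is x ↦ x^5, because 17·5 = 85 = 2·42 + 1 ≡ 1 (mod 42) and x^{42} = 1 for x ≠ 0 (Fermat). So f⁻¹(22) = 22^5 mod 43.
Repeated squaring mod 43: 22^1 ≡ 22, 22^2 ≡ 22² = 484 ≡ 11, 22^4 ≡ 11² = 121 ≡ 35. Since 5 = 4 + 1, 22^5 ≡ 35·22: 35·22 = 770 ≡ 39. So 22^5 ≡ 39 (mod 43).
Hence f⁻¹(22) = 39.

39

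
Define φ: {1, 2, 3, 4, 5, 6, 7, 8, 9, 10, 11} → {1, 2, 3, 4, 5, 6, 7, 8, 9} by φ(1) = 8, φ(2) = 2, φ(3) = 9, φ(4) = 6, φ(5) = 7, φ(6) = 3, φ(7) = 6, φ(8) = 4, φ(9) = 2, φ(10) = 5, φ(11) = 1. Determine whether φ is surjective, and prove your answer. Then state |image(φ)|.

Every element of the codomain has a preimage: 1 = φ(11), 2 = φ(2), 3 = φ(6), 4 = φ(8), 5 = φ(10), 6 = φ(4), 7 = φ(5), 8 = φ(1), 9 = φ(3).
So φ is surjective.
The image of φ is {1, 2, 3, 4, 5, 6, 7, 8, 9}, which has 9 elements.

9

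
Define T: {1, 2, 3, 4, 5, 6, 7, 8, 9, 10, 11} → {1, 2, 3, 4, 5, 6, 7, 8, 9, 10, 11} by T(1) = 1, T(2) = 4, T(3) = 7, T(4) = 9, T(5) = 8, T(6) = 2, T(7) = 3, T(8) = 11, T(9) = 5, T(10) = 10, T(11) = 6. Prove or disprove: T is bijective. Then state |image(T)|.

11

The values 1, 4, 7, 9, 8, 2, 3, 11, 5, 10, 6 are a permutation of {1, 2, 3, 4, 5, 6, 7, 8, 9, 10, 11}: each element appears exactly once.
So T is injective and surjective, hence bijective.
The image of T is {1, 2, 3, 4, 5, 6, 7, 8, 9, 10, 11}, which has 11 elements.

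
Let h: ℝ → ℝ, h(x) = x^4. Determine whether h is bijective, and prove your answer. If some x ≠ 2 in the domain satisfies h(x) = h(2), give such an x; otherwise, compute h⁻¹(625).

h(2) = 16 = (−2)^4 = h(−2) (since 4 is even), with 2 ≠ −2. So h is not injective, hence not bijective.
For the follow-up, such an x exists: taking x = −2 ∈ ℝ gives h(−2) = 16 = h(2) with −2 ≠ 2.

-2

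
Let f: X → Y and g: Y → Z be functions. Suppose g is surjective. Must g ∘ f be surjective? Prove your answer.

No. Take X = {0}, Y = Z = {0, 1, 2, 3, 4}, f(0) = 0, and g = identity (surjective).
Then (g ∘ f)(0) = 0, and 4 ∈ Z has no preimage under g ∘ f, so g ∘ f is not surjective.

not surjective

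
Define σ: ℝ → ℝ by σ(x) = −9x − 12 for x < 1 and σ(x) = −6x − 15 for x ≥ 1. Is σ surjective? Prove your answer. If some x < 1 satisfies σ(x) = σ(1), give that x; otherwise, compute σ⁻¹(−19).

Both pieces are strictly decreasing (slopes −9 and −6), so each is injective on its own interval.
The left piece maps (−∞, 1) onto (−21, ∞); the right piece maps [1, ∞) onto (−∞, −21].
These images together cover ℝ, so σ is surjective.
Because the two images are disjoint, no x < 1 has σ(x) = σ(1), so we compute σ⁻¹(−19): −19 lies in (−21, ∞), so solve −9x − 12 = −19: x = (−19 + 12)/(−9) = 7/9.

7/9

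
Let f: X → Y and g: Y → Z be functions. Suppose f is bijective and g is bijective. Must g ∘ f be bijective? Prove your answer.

Injectivity: if g(f(a)) = g(f(b)) then f(a) = f(b) (g injective) so a = b (f injective).
Surjectivity: for c ∈ Z pick b with g(b) = c, then a with f(a) = b; then (g ∘ f)(a) = c.
So g ∘ f is bijective.

bijective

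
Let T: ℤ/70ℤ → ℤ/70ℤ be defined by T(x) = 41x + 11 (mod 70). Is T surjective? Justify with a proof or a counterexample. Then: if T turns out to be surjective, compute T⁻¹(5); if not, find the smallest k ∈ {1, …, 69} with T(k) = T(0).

Since gcd(41, 70) = 1, 41 is invertible modulo 70. Euclid's algorithm: 70 = 1·41 + 29, 41 = 1·29 + 12, 29 = 2·12 + 5, 12 = 2·5 + 2, 5 = 2·2 + 1; back-substituting gives 1 = 41·41 − 24·70, so 41⁻¹ ≡ 41 (mod 70).
For any y ∈ ℤ/70ℤ, x = 41(y − 11) mod 70 satisfies T(x) = 41·41(y − 11) + 11 ≡ y (since 41·41 ≡ 1 mod 70). So every y has a preimage.
Therefore T is surjective.
Since T is surjective, we compute T⁻¹(5): solve 41x + 11 ≡ 5 (mod 70), i.e. 41x ≡ 64 (mod 70).
Multiplying by 41⁻¹ = 41 gives x ≡ 41·64 = 2624 = 37·70 + 34 ≡ 34 (mod 70).
Check: T(34) = 41·34 + 11 = 1405 = 20·70 + 5 ≡ 5 (mod 70).

34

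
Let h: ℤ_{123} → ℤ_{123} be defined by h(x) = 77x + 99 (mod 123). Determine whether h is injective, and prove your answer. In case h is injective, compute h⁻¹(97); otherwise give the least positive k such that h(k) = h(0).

107

Recall: h is injective when h(x_1) = h(x_2) forces x_1 = x_2.
Suppose h(x_1) = h(x_2) in ℤ_{123}. Then 77x_1 + 99 ≡ 77x_2 + 99 (mod 123), hence 77(x_1 − x_2) ≡ 0 (mod 123).
Since gcd(77, 123) = 1, 77 is invertible modulo 123, therefore x_1 − x_2 ≡ 0 (mod 123), i.e. x_1 = x_2.
Therefore h is injective.
We now compute 77⁻¹ mod 123 explicitly. Euclid's algorithm: 123 = 1·77 + 46, 77 = 1·46 + 31, 46 = 1·31 + 15, 31 = 2·15 + 1; back-substituting gives 1 = 8·77 − 5·123, so 77⁻¹ ≡ 8 (mod 123).
Since h is injective, we find h⁻¹(97): we need 77x ≡ 97 − 99 ≡ 121 (mod 123). Using 77⁻¹ = 8: x ≡ 8·121 = 968 = 7·123 + 107, so x = 107.
Check: h(107) = 77·107 + 99 = 8338 = 67·123 + 97 ≡ 97 (mod 123).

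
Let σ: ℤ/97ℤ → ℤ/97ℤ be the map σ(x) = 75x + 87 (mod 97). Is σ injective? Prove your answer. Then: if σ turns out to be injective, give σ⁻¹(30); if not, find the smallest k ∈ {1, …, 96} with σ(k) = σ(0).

7

If σ(x_1) = σ(x_2), then 75x_1 ≡ 75x_2 (mod 97). Because gcd(75, 97) = 1, we may cancel 75 to get x_1 ≡ x_2 (mod 97).
Thus σ is injective.
We now compute 75⁻¹ mod 97 explicitly. Euclid's algorithm: 97 = 1·75 + 22, 75 = 3·22 + 9, 22 = 2·9 + 4, 9 = 2·4 + 1; back-substituting gives 1 = 22·75 − 17·97, so 75⁻¹ ≡ 22 (mod 97).
Since σ is injective, we compute σ⁻¹(30): solve 75x + 87 ≡ 30 (mod 97), i.e. 75x ≡ 40 (mod 97).
Multiplying by 75⁻¹ = 22 gives x ≡ 22·40 = 880 = 9·97 + 7 ≡ 7 (mod 97).
Check: σ(7) = 75·7 + 87 = 612 = 6·97 + 30 ≡ 30 (mod 97).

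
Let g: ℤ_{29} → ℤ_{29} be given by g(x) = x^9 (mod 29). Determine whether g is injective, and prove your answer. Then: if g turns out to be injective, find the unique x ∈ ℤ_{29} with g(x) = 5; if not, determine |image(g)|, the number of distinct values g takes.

13

Since 29 is prime, the nonzero elements of ℤ_{29} form a cyclic group of order 28.
As gcd(9, 28) = 1, raising to the 9th power is a bijection on this group: if a^9 ≡ b^9 then (ab^{−1})^9 = 1, and the only element of order dividing gcd(9, 28) = 1 is 1, so a = b.
With g(0) = 0 this makes g injective on all of ℤ_{29}, hence bijective (finite equal-size domain and codomain). In particular g is injective.
Since g is injective, we find the preimage of 5. The inverse of x ↦ x^9 on (ℤ_{29})^× is x ↦ x^25, because 9·25 = 225 = 8·28 + 1 ≡ 1 (mod 28) and x^{28} = 1 for x ≠ 0 (Fermat). So g⁻¹(5) = 5^25 mod 29.
Repeated squaring mod 29: 5^1 ≡ 5, 5^2 ≡ 5² = 25, 5^4 ≡ 25² = 625 ≡ 16, 5^8 ≡ 16² = 256 ≡ 24, 5^16 ≡ 24² = 576 ≡ 25. Since 25 = 16 + 8 + 1, 5^25 ≡ 25·24·5: 25·24 = 600 ≡ 20, then 20·5 = 100 ≡ 13. So 5^25 ≡ 13 (mod 29).
Hence g⁻¹(5) = 13.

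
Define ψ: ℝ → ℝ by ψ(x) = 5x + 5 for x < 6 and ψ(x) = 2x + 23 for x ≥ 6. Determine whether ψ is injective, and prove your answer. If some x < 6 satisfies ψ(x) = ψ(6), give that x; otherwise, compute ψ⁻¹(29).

24/5

Both pieces are strictly increasing (slopes 5 and 2), so each is injective on its own interval.
The left piece maps (−∞, 6) onto (−∞, 35); the right piece maps [6, ∞) onto [35, ∞).
These images are disjoint, so no value is attained by both pieces. Hence ψ is injective.
Because the two images are disjoint, no x < 6 has ψ(x) = ψ(6), so we compute ψ⁻¹(29): 29 lies in (−∞, 35), so solve 5x + 5 = 29: x = (29 − 5)/5 = 24/5.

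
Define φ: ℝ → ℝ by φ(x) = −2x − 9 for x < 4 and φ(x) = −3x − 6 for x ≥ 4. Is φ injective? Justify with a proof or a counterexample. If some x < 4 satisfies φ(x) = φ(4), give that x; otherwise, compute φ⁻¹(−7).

Both pieces are strictly decreasing (slopes −2 and −3), so each is injective on its own interval.
The left piece maps (−∞, 4) onto (−17, ∞); the right piece maps [4, ∞) onto (−∞, −18].
These images are disjoint, so no value is attained by both pieces. So φ is injective.
Because the two images are disjoint, no x < 4 has φ(x) = φ(4), so we compute φ⁻¹(−7): −7 lies in (−17, ∞), so solve −2x − 9 = −7: x = (−7 + 9)/(−2) = −1.

-1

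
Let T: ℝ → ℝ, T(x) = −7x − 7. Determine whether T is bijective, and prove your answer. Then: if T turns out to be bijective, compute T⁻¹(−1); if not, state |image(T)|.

By definition, T is injective when T(a) = T(b) forces a = b.
Suppose T(a) = T(b). Then −7a − 7 = −7b − 7, therefore −7a = −7b, thus a = b.
For any y ∈ ℝ, x = (y + 7)/(−7) satisfies T(x) = y.
Hence T is bijective.
Since T is bijective, we compute T⁻¹(−1) = (−1 + 7)/(−7) = −6/7.

-6/7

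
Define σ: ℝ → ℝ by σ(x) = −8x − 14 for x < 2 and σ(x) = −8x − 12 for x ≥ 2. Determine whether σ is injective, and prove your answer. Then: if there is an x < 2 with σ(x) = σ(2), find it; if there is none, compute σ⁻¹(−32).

Both pieces are strictly decreasing (slopes −8 and −8), so each is injective on its own interval.
The left piece maps (−∞, 2) onto (−30, ∞); the right piece maps [2, ∞) onto (−∞, −28].
These images overlap. In particular σ(2) = −28 (right piece), and solving −8x − 14 = −28 on the left piece gives x = 7/4 < 2.
So σ(7/4) = σ(2) with 7/4 ≠ 2, and σ is not injective. This x = 7/4 is the requested value below 2.

7/4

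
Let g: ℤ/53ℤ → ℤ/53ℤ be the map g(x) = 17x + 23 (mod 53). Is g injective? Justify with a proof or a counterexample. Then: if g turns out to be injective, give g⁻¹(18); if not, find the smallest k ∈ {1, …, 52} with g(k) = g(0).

Suppose g(a) = g(b) in ℤ/53ℤ. Then 17a + 23 ≡ 17b + 23 (mod 53), so 17(a − b) ≡ 0 (mod 53).
Since gcd(17, 53) = 1, 17 is invertible modulo 53, thus a − b ≡ 0 (mod 53), i.e. a = b.
Hence g is injective.
We now compute 17⁻¹ mod 53 explicitly. Euclid's algorithm: 53 = 3·17 + 2, 17 = 8·2 + 1; back-substituting gives 1 = 25·17 − 8·53, so 17⁻¹ ≡ 25 (mod 53).
Since g is injective, we compute g⁻¹(18): solve 17x + 23 ≡ 18 (mod 53), i.e. 17x ≡ 48 (mod 53).
Multiplying by 17⁻¹ = 25 gives x ≡ 25·48 = 1200 = 22·53 + 34 ≡ 34 (mod 53).
Check: g(34) = 17·34 + 23 = 601 = 11·53 + 18 ≡ 18 (mod 53).

34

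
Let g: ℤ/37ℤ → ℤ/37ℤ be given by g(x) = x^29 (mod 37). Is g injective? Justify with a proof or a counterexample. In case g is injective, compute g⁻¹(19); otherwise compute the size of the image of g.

Since 37 is prime, the nonzero elements of ℤ/37ℤ form a cyclic group of order 36.
As gcd(29, 36) = 1, raising to the 29th power is a bijection on this group: if a^29 ≡ b^29 then (ab^{−1})^29 = 1, and the only element of order dividing gcd(29, 36) = 1 is 1, so a = b.
With g(0) = 0 this makes g injective on all of ℤ/37ℤ, hence bijective (finite equal-size domain and codomain). In particular g is injective.
Since g is injective, we find the preimage of 19. The inverse of x ↦ x^29 on (ℤ/37ℤ)^× is x ↦ x^5, because 29·5 = 145 = 4·36 + 1 ≡ 1 (mod 36) and x^{36} = 1 for x ≠ 0 (Fermat). So g⁻¹(19) = 19^5 mod 37.
Repeated squaring mod 37: 19^1 ≡ 19, 19^2 ≡ 19² = 361 ≡ 28, 19^4 ≡ 28² = 784 ≡ 7. Since 5 = 4 + 1, 19^5 ≡ 7·19: 7·19 = 133 ≡ 22. So 19^5 ≡ 22 (mod 37).
Hence g⁻¹(19) = 22.

22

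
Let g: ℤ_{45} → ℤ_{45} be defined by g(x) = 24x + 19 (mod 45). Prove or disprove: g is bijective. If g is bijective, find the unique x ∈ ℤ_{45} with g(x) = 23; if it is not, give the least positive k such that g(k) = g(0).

15

We have gcd(24, 45) = 3 > 1. Taking a = 0 and b = 15: g(0) = 19 and g(15) = 24·15 + 19 = 379 ≡ 19 (mod 45).
So g(0) = g(15) while 0 ≠ 15, thus g is not injective, hence not bijective.
Since g is not bijective, we find the least positive k with g(k) = g(0): this means 24k ≡ 0 (mod 45), i.e. 45 ∣ 24k. Since gcd(24, 45) = 3, dividing through by 3 this holds exactly when 15 ∣ 8k, and as gcd(8, 15) = 1, exactly when 15 ∣ k.
The smallest positive such k is 15.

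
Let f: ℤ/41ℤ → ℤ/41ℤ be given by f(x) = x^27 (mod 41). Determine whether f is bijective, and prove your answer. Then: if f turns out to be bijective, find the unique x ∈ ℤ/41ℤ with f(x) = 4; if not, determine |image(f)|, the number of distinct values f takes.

23

Since 41 is prime, the nonzero elements of ℤ/41ℤ form a cyclic group of order 40.
As gcd(27, 40) = 1, raising to the 27th power is a bijection on this group: if a^27 ≡ b^27 then (ab^{−1})^27 = 1, and the only element of order dividing gcd(27, 40) = 1 is 1, so a = b.
With f(0) = 0 this makes f injective on all of ℤ/41ℤ, hence bijective (finite equal-size domain and codomain). In particular f is bijective.
Since f is bijective, we find the preimage of 4. The inverse of x ↦ x^27 on (ℤ/41ℤ)^× is x ↦ x^3, because 27·3 = 81 = 2·40 + 1 ≡ 1 (mod 40) and x^{40} = 1 for x ≠ 0 (Fermat). So f⁻¹(4) = 4^3 mod 41.
Repeated squaring mod 41: 4^1 ≡ 4, 4^2 ≡ 4² = 16. Since 3 = 2 + 1, 4^3 ≡ 16·4: 16·4 = 64 ≡ 23. So 4^3 ≡ 23 (mod 41).
Hence f⁻¹(4) = 23.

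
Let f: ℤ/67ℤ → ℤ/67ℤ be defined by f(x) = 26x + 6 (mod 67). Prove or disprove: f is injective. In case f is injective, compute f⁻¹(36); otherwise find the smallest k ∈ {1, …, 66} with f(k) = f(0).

Suppose f(x_1) = f(x_2) in ℤ/67ℤ. Then 26x_1 + 6 ≡ 26x_2 + 6 (mod 67), hence 26(x_1 − x_2) ≡ 0 (mod 67).
Since gcd(26, 67) = 1, 26 is invertible modulo 67, so x_1 − x_2 ≡ 0 (mod 67), i.e. x_1 = x_2.
Thus f is injective.
We now compute 26⁻¹ mod 67 explicitly. Euclid's algorithm: 67 = 2·26 + 15, 26 = 1·15 + 11, 15 = 1·11 + 4, 11 = 2·4 + 3, 4 = 1·3 + 1; back-substituting gives 1 = 49·26 − 19·67, so 26⁻¹ ≡ 49 (mod 67).
Since f is injective, we find f⁻¹(36): we need 26x ≡ 36 − 6 ≡ 30 (mod 67). Using 26⁻¹ = 49: x ≡ 49·30 = 1470 = 21·67 + 63, so x = 63.
Check: f(63) = 26·63 + 6 = 1644 = 24·67 + 36 ≡ 36 (mod 67).

63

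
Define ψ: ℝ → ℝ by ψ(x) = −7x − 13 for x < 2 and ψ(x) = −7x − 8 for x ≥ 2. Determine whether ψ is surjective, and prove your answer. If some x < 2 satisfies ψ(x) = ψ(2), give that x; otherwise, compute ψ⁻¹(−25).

9/7

Both pieces are strictly decreasing (slopes −7 and −7), so each is injective on its own interval.
The left piece maps (−∞, 2) onto (−27, ∞); the right piece maps [2, ∞) onto (−∞, −22].
The union (−27, ∞) ∪ (−∞, −22] covers ℝ, so ψ is surjective.
For the follow-up: the images overlap, so an x < 2 with ψ(x) = ψ(2) exists. ψ(2) = −22; solving −7x − 13 = −22 for x < 2 gives x = (−22 + 13)/(−7) = 9/7.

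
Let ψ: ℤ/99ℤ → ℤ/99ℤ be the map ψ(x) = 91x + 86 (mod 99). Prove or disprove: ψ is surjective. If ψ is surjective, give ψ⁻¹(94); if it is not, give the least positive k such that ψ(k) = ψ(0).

98

Recall: surjectivity means every element of the codomain has a preimage under ψ.
Since gcd(91, 99) = 1, 91 is invertible modulo 99. Euclid's algorithm: 99 = 1·91 + 8, 91 = 11·8 + 3, 8 = 2·3 + 2, 3 = 1·2 + 1; back-substituting gives 1 = 37·91 − 34·99, so 91⁻¹ ≡ 37 (mod 99).
Then y ↦ 37(y − 86) is a two-sided inverse to ψ, so every y ∈ ℤ/99ℤ has a preimage.
So ψ is surjective.
Since ψ is surjective, we find ψ⁻¹(94): we need 91x ≡ 94 − 86 ≡ 8 (mod 99). Using 91⁻¹ = 37: x ≡ 37·8 = 296 = 2·99 + 98, so x = 98.
Check: ψ(98) = 91·98 + 86 = 9004 = 90·99 + 94 ≡ 94 (mod 99).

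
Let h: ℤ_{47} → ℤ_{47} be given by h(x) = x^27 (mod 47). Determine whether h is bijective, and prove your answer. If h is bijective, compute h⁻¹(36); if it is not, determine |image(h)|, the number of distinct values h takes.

Since 47 is prime, the nonzero elements of ℤ_{47} form a cyclic group of order 46.
As gcd(27, 46) = 1, raising to the 27th power is a bijection on this group: if u^27 ≡ v^27 then (uv^{−1})^27 = 1, and the only element of order dividing gcd(27, 46) = 1 is 1, so u = v.
With h(0) = 0 this makes h injective on all of ℤ_{47}, hence bijective (finite equal-size domain and codomain). In particular h is bijective.
Since h is bijective, we find the preimage of 36. The inverse of x ↦ x^27 on (ℤ_{47})^× is x ↦ x^29, because 27·29 = 783 = 17·46 + 1 ≡ 1 (mod 46) and x^{46} = 1 for x ≠ 0 (Fermat). So h⁻¹(36) = 36^29 mod 47.
Repeated squaring mod 47: 36^1 ≡ 36, 36^2 ≡ 36² = 1296 ≡ 27, 36^4 ≡ 27² = 729 ≡ 24, 36^8 ≡ 24² = 576 ≡ 12, 36^16 ≡ 12² = 144 ≡ 3. Since 29 = 16 + 8 + 4 + 1, 36^29 ≡ 3·12·24·36: 3·12 = 36, then 36·24 = 864 ≡ 18, then 18·36 = 648 ≡ 37. So 36^29 ≡ 37 (mod 47).
Hence h⁻¹(36) = 37.

37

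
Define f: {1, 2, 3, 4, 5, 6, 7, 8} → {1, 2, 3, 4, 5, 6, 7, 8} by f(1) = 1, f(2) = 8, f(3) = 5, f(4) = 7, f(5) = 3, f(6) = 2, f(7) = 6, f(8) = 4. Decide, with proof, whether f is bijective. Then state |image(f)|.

The values 1, 8, 5, 7, 3, 2, 6, 4 are a permutation of {1, 2, 3, 4, 5, 6, 7, 8}: each element appears exactly once.
So f is injective and surjective, hence bijective.
The image of f is {1, 2, 3, 4, 5, 6, 7, 8}, which has 8 elements.

8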